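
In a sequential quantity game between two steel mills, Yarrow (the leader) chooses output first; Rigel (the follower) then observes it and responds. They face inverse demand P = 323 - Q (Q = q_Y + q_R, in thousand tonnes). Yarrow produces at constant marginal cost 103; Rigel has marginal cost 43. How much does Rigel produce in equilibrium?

100

The follower Rigel best-responds to any q_Y: π_R = (323 - Q)q_R - 43q_R.
∂π_R/∂q_R = 280 - q_Y - 2q_R = 0 gives the reaction function q_R = (280 - q_Y)/2.
The leader anticipates this reaction. Substituting into P = 323 - Q gives P = 183 - (1/2)q_Y, so π_Y = (183 - (1/2)q_Y)q_Y - 103q_Y.
The leader's first-order condition 80 - q_Y = 0 yields q_Y = 80.
Then q_R = (280 - 80)/2 = 100.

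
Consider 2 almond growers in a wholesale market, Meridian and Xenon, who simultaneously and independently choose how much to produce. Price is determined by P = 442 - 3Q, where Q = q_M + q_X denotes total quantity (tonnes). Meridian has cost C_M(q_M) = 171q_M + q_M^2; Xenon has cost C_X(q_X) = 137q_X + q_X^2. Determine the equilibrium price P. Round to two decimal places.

Meridian's profit: π_M = (442 - 3Q)q_M - (171q_M + q_M²). Setting ∂π_M/∂q_M = 0: 271 - 8q_M - 3(q_X) = 0.
Xenon's first-order condition: 305 - 8q_X - 3(q_M) = 0.
Best responses: q_M = (271 - 3q_X)/8, q_X = (305 - 3q_M)/8.
Solving the pair: q_M = 1253/55, q_X = 1627/55.
Total output Q = 576/11, so price P = 442 - 3·(576/11) = 284.9091.

284.91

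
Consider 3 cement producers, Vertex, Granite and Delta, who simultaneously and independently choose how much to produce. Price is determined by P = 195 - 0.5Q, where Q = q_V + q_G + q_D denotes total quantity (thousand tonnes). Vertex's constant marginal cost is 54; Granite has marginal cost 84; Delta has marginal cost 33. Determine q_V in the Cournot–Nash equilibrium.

Vertex's profit: π_V = (195 - 0.5Q)q_V - (54q_V). Setting ∂π_V/∂q_V = 0: 141 - q_V - (1/2)(q_G + q_D) = 0.
Granite's profit: π_G = (195 - 0.5Q)q_G - (84q_G). Setting ∂π_G/∂q_G = 0: 111 - q_G - (1/2)(q_V + q_D) = 0.
Delta's profit: π_D = (195 - 0.5Q)q_D - (33q_D). Setting ∂π_D/∂q_D = 0: 162 - q_D - (1/2)(q_V + q_G) = 0.
Adding the 3 conditions: 414 − Q − Q = 0, i.e. Q = 207.
Back-substituting: q_V = (141 − 207/2)/(1/2) = 75, q_G = (111 − 207/2)/(1/2) = 15, q_D = (162 − 207/2)/(1/2) = 117.

75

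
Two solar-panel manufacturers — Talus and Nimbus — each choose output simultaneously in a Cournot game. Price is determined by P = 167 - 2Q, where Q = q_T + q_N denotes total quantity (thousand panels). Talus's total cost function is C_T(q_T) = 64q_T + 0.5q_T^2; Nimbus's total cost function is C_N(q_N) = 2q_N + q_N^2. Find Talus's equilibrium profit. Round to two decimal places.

Talus's profit: π_T = (167 - 2Q)q_T - (64q_T + (1/2)q_T²). Setting ∂π_T/∂q_T = 0: 103 - 5q_T - 2(q_N) = 0.
Nimbus's first-order condition: 165 - 6q_N - 2(q_T) = 0.
So q_T = (103 - 2q_N)/5 and q_N = (165 - 2q_T)/6.
Solving the pair: q_T = 144/13, q_N = 619/26.
Price P = 167 - 2·(907/26) = 1264/13.
Talus's profit: (1264/13)·(144/13) - 64·(144/13) - (1/2)(144/13)² = 306.7456.

306.75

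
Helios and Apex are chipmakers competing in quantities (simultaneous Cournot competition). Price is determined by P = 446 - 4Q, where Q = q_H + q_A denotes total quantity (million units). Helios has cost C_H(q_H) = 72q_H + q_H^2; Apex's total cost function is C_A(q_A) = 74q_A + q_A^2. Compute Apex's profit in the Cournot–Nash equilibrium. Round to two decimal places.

Helios's profit: π_H = (446 - 4Q)q_H - (72q_H + q_H²). Setting ∂π_H/∂q_H = 0: 374 - 10q_H - 4(q_A) = 0.
Apex's first-order condition: 372 - 10q_A - 4(q_H) = 0.
So q_H = (374 - 4q_A)/10 and q_A = (372 - 4q_H)/10.
Substituting one into the other gives q_H = 563/21 and q_A = 556/21.
Price P = 446 - 4·(373/7) = 1630/7.
Apex's profit: (1630/7)·(556/21) - 74·(556/21) - (556/21)² = 3504.9433.

3504.94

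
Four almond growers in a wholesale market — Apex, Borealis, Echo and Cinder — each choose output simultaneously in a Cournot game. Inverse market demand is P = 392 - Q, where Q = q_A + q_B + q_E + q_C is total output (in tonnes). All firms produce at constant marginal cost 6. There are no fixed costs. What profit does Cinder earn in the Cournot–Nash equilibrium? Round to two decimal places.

A representative firm's profit is π_i = q_i(392 - Q) - 6q_i.
First-order condition (treating rivals' output as given): 386 - 2q_i - Σ_{j≠i} q_j = 0.
With identical firms every q_j equals q_i, so Σ_{j≠i} q_j = 3q_i and 386 = 5q_i, giving q_i = 386/5.
Price P = 392 - 1544/5 = 416/5.
Cinder's profit: (416/5 - 6)·(386/5) = 5959.8400.

5959.84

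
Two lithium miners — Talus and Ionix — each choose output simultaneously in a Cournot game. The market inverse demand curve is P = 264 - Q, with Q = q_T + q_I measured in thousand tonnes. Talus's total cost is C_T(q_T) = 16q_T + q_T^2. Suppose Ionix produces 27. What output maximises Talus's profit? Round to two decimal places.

55.25

With the rival's output fixed at 27, Talus's profit is π_T = (264 - 27 - q_T)q_T - (16q_T + q_T²) = (237 - q_T)q_T - (16q_T + q_T²).
∂π_T/∂q_T = 221 - 4q_T = 0, so q_T = 221/4.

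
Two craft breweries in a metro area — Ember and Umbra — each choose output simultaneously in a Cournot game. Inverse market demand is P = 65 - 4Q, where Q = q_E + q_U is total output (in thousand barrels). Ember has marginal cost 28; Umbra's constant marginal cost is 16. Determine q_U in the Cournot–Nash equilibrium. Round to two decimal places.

Ember's profit: π_E = (65 - 4Q)q_E - (28q_E). Setting ∂π_E/∂q_E = 0: 37 - 8q_E - 4(q_U) = 0.
Umbra's first-order condition: 49 - 8q_U - 4(q_E) = 0.
Best responses: q_E = (37 - 4q_U)/8, q_U = (49 - 4q_E)/8.
Solving the pair: q_E = 25/12, q_U = 61/12.

5.08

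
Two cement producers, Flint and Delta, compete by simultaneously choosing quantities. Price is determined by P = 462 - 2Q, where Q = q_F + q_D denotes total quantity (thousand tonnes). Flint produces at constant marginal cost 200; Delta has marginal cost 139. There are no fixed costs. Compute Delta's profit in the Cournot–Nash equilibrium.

Flint's profit: π_F = (462 - 2Q)q_F - (200q_F). Setting ∂π_F/∂q_F = 0: 262 - 4q_F - 2(q_D) = 0.
Delta's first-order condition: 323 - 4q_D - 2(q_F) = 0.
So q_F = (262 - 2q_D)/4 and q_D = (323 - 2q_F)/4.
Substituting one into the other gives q_F = 67/2 and q_D = 64.
Price P = 462 - 2·(195/2) = 267.
Delta's profit: (267 - 139)·64 = 8192.

8192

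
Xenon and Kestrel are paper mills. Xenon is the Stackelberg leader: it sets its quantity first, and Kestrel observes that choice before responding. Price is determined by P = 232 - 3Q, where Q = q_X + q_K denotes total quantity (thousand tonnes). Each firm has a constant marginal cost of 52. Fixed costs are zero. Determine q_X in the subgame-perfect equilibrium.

Solve by backward induction. Given q_X, the follower Kestrel maximises π_K = (232 - 3q_X - 3q_K)q_K - 52q_K.
∂π_K/∂q_K = 180 - 3q_X - 6q_K = 0 gives the reaction function q_K = (180 - 3q_X)/6.
Xenon substitutes q_K(q_X) into its own profit: π_X = q_X(232 - 3q_X - (180 - 3q_X)/2) - 52q_X = (142 - (3/2)q_X)q_X - 52q_X.
Maximising: ∂π_X/∂q_X = 90 - 3q_X = 0, giving q_X = 30.
Then q_K = (180 - 3·30)/6 = 15.

30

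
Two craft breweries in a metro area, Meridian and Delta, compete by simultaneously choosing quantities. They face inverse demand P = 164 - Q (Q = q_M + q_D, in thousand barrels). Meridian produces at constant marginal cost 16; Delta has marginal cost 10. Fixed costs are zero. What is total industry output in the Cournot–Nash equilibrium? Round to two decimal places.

Meridian's profit: π_M = (164 - Q)q_M - (16q_M). Setting ∂π_M/∂q_M = 0: 148 - 2q_M - (q_D) = 0.
Delta's first-order condition: 154 - 2q_D - (q_M) = 0.
Rearranging gives the reaction functions q_M = (148 - q_D)/2 and q_D = (154 - q_M)/2.
Solving the pair: q_M = 142/3, q_D = 160/3.
Total output Q = 142/3 + 160/3 = 302/3.

100.67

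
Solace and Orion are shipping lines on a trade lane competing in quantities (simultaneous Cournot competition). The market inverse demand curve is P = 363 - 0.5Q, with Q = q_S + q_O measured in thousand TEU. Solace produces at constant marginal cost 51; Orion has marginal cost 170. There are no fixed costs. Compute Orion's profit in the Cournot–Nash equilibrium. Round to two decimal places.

1216.89

Solace's profit: π_S = (363 - 0.5Q)q_S - (51q_S). Setting ∂π_S/∂q_S = 0: 312 - q_S - (1/2)(q_O) = 0.
Orion's profit: π_O = (363 - 0.5Q)q_O - (170q_O). Setting ∂π_O/∂q_O = 0: 193 - q_O - (1/2)(q_S) = 0.
Rearranging gives the reaction functions q_S = (312 - (1/2)q_O) and q_O = (193 - (1/2)q_S).
Substituting one into the other gives q_S = 862/3 and q_O = 148/3.
Price P = 363 - (1/2)·(1010/3) = 584/3.
Orion's profit: (584/3 - 170)·(148/3) = 1216.8889.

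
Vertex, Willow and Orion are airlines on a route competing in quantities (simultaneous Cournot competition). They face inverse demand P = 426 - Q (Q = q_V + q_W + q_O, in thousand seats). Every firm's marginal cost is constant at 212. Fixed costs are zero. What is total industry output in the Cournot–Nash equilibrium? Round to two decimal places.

160.50

A representative firm's profit is π_i = q_i(426 - Q) - 212q_i.
Setting ∂π_i/∂q_i = 0 with rivals' quantities fixed: 214 - 2q_i - Σ_{j≠i} q_j = 0.
With identical firms every q_j equals q_i, so Σ_{j≠i} q_j = 2q_i and 214 = 4q_i, giving q_i = 107/2.
Total output Q = 107/2 + 107/2 + 107/2 = 321/2.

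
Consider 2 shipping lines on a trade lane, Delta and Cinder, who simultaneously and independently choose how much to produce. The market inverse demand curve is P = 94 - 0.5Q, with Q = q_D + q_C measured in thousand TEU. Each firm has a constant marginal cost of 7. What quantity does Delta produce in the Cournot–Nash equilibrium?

A representative firm's profit is π_i = q_i(94 - 0.5Q) - 7q_i.
First-order condition (treating rivals' output as given): 87 - q_i - (1/2)q_j = 0.
By symmetry each firm produces the same amount; substituting q_j = q_i yields q_i = 87/(3/2) = 58.

58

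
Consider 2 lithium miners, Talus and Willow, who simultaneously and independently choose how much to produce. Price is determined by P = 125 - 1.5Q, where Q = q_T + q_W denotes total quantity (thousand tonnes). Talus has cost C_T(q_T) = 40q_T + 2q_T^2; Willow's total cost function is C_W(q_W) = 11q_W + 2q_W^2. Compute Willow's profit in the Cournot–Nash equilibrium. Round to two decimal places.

Talus's profit: π_T = (125 - 1.5Q)q_T - (40q_T + 2q_T²). Setting ∂π_T/∂q_T = 0: 85 - 7q_T - (3/2)(q_W) = 0.
Willow's profit: π_W = (125 - 1.5Q)q_W - (11q_W + 2q_W²). Setting ∂π_W/∂q_W = 0: 114 - 7q_W - (3/2)(q_T) = 0.
So q_T = (85 - (3/2)q_W)/7 and q_W = (114 - (3/2)q_T)/7.
Substituting one into the other gives q_T = 1696/187 and q_W = 14.3422.
Price P = 125 - (3/2)·(398/17) = 1528/17.
Willow's profit: (1528/17)·14.3422 - 11·14.3422 - 2·14.3422² = 719.9501.

719.95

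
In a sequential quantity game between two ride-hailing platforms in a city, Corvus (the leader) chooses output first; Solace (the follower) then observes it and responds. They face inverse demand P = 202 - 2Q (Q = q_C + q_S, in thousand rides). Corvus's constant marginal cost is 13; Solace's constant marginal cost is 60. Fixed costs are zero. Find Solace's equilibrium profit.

72

The follower Solace best-responds to any q_C: π_S = (202 - 2Q)q_S - 60q_S.
Setting the follower's marginal profit to zero, 142 - 2q_C - 4q_S = 0, i.e. q_S = (142 - 2q_C)/4.
Corvus substitutes q_S(q_C) into its own profit: π_C = q_C(202 - 2q_C - (142 - 2q_C)/2) - 13q_C = (131 - q_C)q_C - 13q_C.
The leader's first-order condition 118 - 2q_C = 0 yields q_C = 59.
Then q_S = (142 - 2·59)/4 = 6.
Price P = 202 - 2·65 = 72.
Solace's profit: (72 - 60)·6 = 72.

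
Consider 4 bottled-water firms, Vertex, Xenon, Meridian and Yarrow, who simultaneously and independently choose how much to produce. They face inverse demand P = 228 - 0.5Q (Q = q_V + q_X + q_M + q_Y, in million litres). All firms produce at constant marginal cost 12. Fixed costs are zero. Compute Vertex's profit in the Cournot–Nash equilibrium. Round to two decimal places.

Each firm earns π_i = (228 - 0.5Q)q_i - 12q_i.
Setting ∂π_i/∂q_i = 0 with rivals' quantities fixed: 216 - q_i - (1/2)·Σ_{j≠i} q_j = 0.
With identical firms every q_j equals q_i, so Σ_{j≠i} q_j = 3q_i and 216 = (5/2)q_i, giving q_i = 432/5.
Price P = 228 - (1/2)·(1728/5) = 276/5.
Vertex's profit: (276/5 - 12)·(432/5) = 3732.4800.

3732.48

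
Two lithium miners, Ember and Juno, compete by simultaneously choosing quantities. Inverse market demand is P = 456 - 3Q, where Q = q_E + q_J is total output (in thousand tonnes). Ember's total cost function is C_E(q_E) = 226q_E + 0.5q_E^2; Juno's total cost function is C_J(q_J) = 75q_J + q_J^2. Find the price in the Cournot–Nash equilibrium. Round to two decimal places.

Ember's profit: π_E = (456 - 3Q)q_E - (226q_E + (1/2)q_E²). Setting ∂π_E/∂q_E = 0: 230 - 7q_E - 3(q_J) = 0.
Juno's profit: π_J = (456 - 3Q)q_J - (75q_J + q_J²). Setting ∂π_J/∂q_J = 0: 381 - 8q_J - 3(q_E) = 0.
So q_E = (230 - 3q_J)/7 and q_J = (381 - 3q_E)/8.
Substituting one into the other gives q_E = 697/47 and q_J = 1977/47.
Total output Q = 56.8936, so price P = 456 - 3·56.8936 = 285.3191.

285.32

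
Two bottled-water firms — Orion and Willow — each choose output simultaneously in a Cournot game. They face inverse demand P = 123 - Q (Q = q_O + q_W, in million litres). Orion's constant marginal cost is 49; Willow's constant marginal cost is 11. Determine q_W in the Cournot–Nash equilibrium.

50

Orion's profit: π_O = (123 - Q)q_O - (49q_O). Setting ∂π_O/∂q_O = 0: 74 - 2q_O - (q_W) = 0.
Willow's first-order condition: 112 - 2q_W - (q_O) = 0.
So q_O = (74 - q_W)/2 and q_W = (112 - q_O)/2.
Solving the pair: q_O = 12, q_W = 50.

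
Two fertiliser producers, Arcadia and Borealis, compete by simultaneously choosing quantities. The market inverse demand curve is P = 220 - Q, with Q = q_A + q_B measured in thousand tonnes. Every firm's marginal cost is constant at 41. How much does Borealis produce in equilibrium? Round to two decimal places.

59.67

A representative firm's profit is π_i = q_i(220 - Q) - 41q_i.
First-order condition (treating rivals' output as given): 179 - 2q_i - q_j = 0.
With identical firms every q_j equals q_i, so q_j = q_i and 179 = 3q_i, giving q_i = 179/3.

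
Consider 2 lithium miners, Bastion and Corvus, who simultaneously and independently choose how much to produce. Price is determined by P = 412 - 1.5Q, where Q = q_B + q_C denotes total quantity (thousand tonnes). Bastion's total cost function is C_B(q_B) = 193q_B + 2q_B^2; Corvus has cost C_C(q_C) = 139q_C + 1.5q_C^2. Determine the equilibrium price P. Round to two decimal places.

Bastion's profit: π_B = (412 - 1.5Q)q_B - (193q_B + 2q_B²). Setting ∂π_B/∂q_B = 0: 219 - 7q_B - (3/2)(q_C) = 0.
Corvus's profit: π_C = (412 - 1.5Q)q_C - (139q_C + (3/2)q_C²). Setting ∂π_C/∂q_C = 0: 273 - 6q_C - (3/2)(q_B) = 0.
So q_B = (219 - (3/2)q_C)/7 and q_C = (273 - (3/2)q_B)/6.
Solving the pair: q_B = 1206/53, q_C = 39.8113.
Total output Q = 62.5660, so price P = 412 - (3/2)·62.5660 = 318.1509.

318.15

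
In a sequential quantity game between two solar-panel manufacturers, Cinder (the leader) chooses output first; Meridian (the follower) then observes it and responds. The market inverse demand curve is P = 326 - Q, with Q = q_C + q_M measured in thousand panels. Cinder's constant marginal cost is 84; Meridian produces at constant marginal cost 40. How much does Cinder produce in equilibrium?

The follower Meridian best-responds to any q_C: π_M = (326 - Q)q_M - 40q_M.
Follower FOC: 286 - q_C - 2q_M = 0, so q_M(q_C) = (286 - q_C)/2.
The leader anticipates this reaction. Substituting into P = 326 - Q gives P = 183 - (1/2)q_C, so π_C = (183 - (1/2)q_C)q_C - 84q_C.
Maximising: ∂π_C/∂q_C = 99 - q_C = 0, giving q_C = 99.
Then q_M = (286 - 99)/2 = 187/2.

99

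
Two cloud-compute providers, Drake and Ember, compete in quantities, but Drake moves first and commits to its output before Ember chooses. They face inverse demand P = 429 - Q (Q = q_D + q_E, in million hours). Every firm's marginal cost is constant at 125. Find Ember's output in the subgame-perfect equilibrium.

76

Solve by backward induction. Given q_D, the follower Ember maximises π_E = (429 - q_D - q_E)q_E - 125q_E.
∂π_E/∂q_E = 304 - q_D - 2q_E = 0 gives the reaction function q_E = (304 - q_D)/2.
The leader anticipates this reaction. Substituting into P = 429 - Q gives P = 277 - (1/2)q_D, so π_D = (277 - (1/2)q_D)q_D - 125q_D.
Leader FOC: 152 - q_D = 0, so q_D = 152.
Then q_E = (304 - 152)/2 = 76.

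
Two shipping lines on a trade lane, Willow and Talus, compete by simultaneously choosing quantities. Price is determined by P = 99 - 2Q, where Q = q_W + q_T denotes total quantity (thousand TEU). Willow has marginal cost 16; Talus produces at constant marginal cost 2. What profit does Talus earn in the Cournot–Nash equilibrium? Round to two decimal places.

684.50

Willow's profit: π_W = (99 - 2Q)q_W - (16q_W). Setting ∂π_W/∂q_W = 0: 83 - 4q_W - 2(q_T) = 0.
Talus's profit: π_T = (99 - 2Q)q_T - (2q_T). Setting ∂π_T/∂q_T = 0: 97 - 4q_T - 2(q_W) = 0.
Rearranging gives the reaction functions q_W = (83 - 2q_T)/4 and q_T = (97 - 2q_W)/4.
Substituting one into the other gives q_W = 23/2 and q_T = 37/2.
Price P = 99 - 2·30 = 39.
Talus's profit: (39 - 2)·(37/2) = 1369/2.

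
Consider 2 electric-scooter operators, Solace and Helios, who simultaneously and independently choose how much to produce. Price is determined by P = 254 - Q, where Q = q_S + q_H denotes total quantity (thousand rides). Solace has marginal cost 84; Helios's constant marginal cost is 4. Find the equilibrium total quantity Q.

Solace's profit: π_S = (254 - Q)q_S - (84q_S). Setting ∂π_S/∂q_S = 0: 170 - 2q_S - (q_H) = 0.
Helios's first-order condition: 250 - 2q_H - (q_S) = 0.
Rearranging gives the reaction functions q_S = (170 - q_H)/2 and q_H = (250 - q_S)/2.
Substituting one into the other gives q_S = 30 and q_H = 110.
Total output Q = 30 + 110 = 140.

140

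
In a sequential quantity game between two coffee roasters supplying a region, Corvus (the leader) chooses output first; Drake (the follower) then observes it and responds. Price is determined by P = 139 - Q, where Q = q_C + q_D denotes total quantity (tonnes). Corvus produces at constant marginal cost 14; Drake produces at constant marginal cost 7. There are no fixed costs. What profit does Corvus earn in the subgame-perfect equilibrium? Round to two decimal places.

The follower Drake best-responds to any q_C: π_D = (139 - Q)q_D - 7q_D.
Setting the follower's marginal profit to zero, 132 - q_C - 2q_D = 0, i.e. q_D = (132 - q_C)/2.
Corvus substitutes q_D(q_C) into its own profit: π_C = q_C(139 - q_C - (132 - q_C)/2) - 14q_C = (73 - (1/2)q_C)q_C - 14q_C.
Maximising: ∂π_C/∂q_C = 59 - q_C = 0, giving q_C = 59.
Then q_D = (132 - 59)/2 = 73/2.
Price P = 139 - 191/2 = 87/2.
Corvus's profit: (87/2 - 14)·59 = 1740.5000.

1740.50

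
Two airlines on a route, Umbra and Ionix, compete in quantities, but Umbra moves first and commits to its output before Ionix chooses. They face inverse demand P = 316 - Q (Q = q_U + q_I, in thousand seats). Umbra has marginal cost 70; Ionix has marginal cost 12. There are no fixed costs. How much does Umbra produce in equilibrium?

94

Solve by backward induction. Given q_U, the follower Ionix maximises π_I = (316 - q_U - q_I)q_I - 12q_I.
Follower FOC: 304 - q_U - 2q_I = 0, so q_I(q_U) = (304 - q_U)/2.
The leader anticipates this reaction. Substituting into P = 316 - Q gives P = 164 - (1/2)q_U, so π_U = (164 - (1/2)q_U)q_U - 70q_U.
The leader's first-order condition 94 - q_U = 0 yields q_U = 94.
Then q_I = (304 - 94)/2 = 105.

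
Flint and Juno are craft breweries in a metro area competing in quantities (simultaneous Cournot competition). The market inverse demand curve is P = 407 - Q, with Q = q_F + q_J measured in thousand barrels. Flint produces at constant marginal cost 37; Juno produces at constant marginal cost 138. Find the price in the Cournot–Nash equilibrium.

Flint's profit: π_F = (407 - Q)q_F - (37q_F). Setting ∂π_F/∂q_F = 0: 370 - 2q_F - (q_J) = 0.
Juno's profit: π_J = (407 - Q)q_J - (138q_J). Setting ∂π_J/∂q_J = 0: 269 - 2q_J - (q_F) = 0.
So q_F = (370 - q_J)/2 and q_J = (269 - q_F)/2.
Solving the pair: q_F = 157, q_J = 56.
Total output Q = 213, so price P = 407 - 213 = 194.

194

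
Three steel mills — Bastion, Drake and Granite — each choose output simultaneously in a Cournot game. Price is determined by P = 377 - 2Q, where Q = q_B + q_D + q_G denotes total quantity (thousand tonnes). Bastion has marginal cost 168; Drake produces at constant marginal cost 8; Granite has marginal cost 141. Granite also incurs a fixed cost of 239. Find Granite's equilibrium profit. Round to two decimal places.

Bastion's profit: π_B = (377 - 2Q)q_B - (168q_B). Setting ∂π_B/∂q_B = 0: 209 - 4q_B - 2(q_D + q_G) = 0.
Drake's profit: π_D = (377 - 2Q)q_D - (8q_D). Setting ∂π_D/∂q_D = 0: 369 - 4q_D - 2(q_B + q_G) = 0.
Granite's first-order condition: 236 - 4q_G - 2(q_B + q_D) = 0.
Summing all 3 equations gives 814 − 8Q = 0, hence Q = 407/4.
Back-substituting: q_B = (209 − 407/2)/2 = 11/4, q_D = (369 − 407/2)/2 = 331/4, q_G = (236 − 407/2)/2 = 65/4.
Price P = 377 - 2·(407/4) = 347/2.
Granite's profit: (347/2 - 141)·(65/4) - 239 = 289.1250.

289.13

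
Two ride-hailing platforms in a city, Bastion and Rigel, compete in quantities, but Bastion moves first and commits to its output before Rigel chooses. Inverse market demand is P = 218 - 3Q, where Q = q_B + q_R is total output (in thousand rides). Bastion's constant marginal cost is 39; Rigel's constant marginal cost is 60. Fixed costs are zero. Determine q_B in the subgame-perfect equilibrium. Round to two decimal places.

33.33

The follower Rigel best-responds to any q_B: π_R = (218 - 3Q)q_R - 60q_R.
Follower FOC: 158 - 3q_B - 6q_R = 0, so q_R(q_B) = (158 - 3q_B)/6.
Bastion substitutes q_R(q_B) into its own profit: π_B = q_B(218 - 3q_B - (158 - 3q_B)/2) - 39q_B = (139 - (3/2)q_B)q_B - 39q_B.
Maximising: ∂π_B/∂q_B = 100 - 3q_B = 0, giving q_B = 100/3.
Then q_R = (158 - 3·(100/3))/6 = 29/3.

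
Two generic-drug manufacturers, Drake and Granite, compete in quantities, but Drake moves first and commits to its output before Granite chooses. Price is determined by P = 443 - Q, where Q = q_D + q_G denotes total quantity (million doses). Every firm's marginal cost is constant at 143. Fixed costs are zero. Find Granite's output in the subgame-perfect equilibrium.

75

Solve by backward induction. Given q_D, the follower Granite maximises π_G = (443 - q_D - q_G)q_G - 143q_G.
∂π_G/∂q_G = 300 - q_D - 2q_G = 0 gives the reaction function q_G = (300 - q_D)/2.
Drake substitutes q_G(q_D) into its own profit: π_D = q_D(443 - q_D - (300 - q_D)/2) - 143q_D = (293 - (1/2)q_D)q_D - 143q_D.
The leader's first-order condition 150 - q_D = 0 yields q_D = 150.
Then q_G = (300 - 150)/2 = 75.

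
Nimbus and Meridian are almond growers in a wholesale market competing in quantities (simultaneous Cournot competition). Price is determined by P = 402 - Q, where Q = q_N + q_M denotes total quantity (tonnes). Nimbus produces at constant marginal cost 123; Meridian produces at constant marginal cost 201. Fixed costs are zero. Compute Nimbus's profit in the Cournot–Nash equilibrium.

Nimbus's profit: π_N = (402 - Q)q_N - (123q_N). Setting ∂π_N/∂q_N = 0: 279 - 2q_N - (q_M) = 0.
Meridian's profit: π_M = (402 - Q)q_M - (201q_M). Setting ∂π_M/∂q_M = 0: 201 - 2q_M - (q_N) = 0.
Best responses: q_N = (279 - q_M)/2, q_M = (201 - q_N)/2.
Solving the pair: q_N = 119, q_M = 41.
Price P = 402 - 160 = 242.
Nimbus's profit: (242 - 123)·119 = 14161.

14161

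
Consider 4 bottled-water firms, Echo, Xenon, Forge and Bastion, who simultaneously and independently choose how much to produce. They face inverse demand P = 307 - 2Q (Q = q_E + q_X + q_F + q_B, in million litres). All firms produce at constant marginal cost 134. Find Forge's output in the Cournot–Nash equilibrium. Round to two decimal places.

17.30

A representative firm's profit is π_i = q_i(307 - 2Q) - 134q_i.
First-order condition (treating rivals' output as given): 173 - 4q_i - 2·Σ_{j≠i} q_j = 0.
By symmetry each firm produces the same amount; substituting Σ_{j≠i} q_j = 3q_i yields q_i = 173/10.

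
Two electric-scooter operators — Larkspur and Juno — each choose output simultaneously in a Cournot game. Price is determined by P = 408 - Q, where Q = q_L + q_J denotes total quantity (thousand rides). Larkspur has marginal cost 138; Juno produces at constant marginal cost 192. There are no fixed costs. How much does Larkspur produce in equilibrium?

108

Larkspur's profit: π_L = (408 - Q)q_L - (138q_L). Setting ∂π_L/∂q_L = 0: 270 - 2q_L - (q_J) = 0.
Juno's first-order condition: 216 - 2q_J - (q_L) = 0.
Rearranging gives the reaction functions q_L = (270 - q_J)/2 and q_J = (216 - q_L)/2.
Solving the pair: q_L = 108, q_J = 54.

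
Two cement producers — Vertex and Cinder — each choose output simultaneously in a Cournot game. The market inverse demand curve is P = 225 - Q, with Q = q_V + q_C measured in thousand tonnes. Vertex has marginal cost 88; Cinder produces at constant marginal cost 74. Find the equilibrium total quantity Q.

96

Vertex's profit: π_V = (225 - Q)q_V - (88q_V). Setting ∂π_V/∂q_V = 0: 137 - 2q_V - (q_C) = 0.
Cinder's profit: π_C = (225 - Q)q_C - (74q_C). Setting ∂π_C/∂q_C = 0: 151 - 2q_C - (q_V) = 0.
So q_V = (137 - q_C)/2 and q_C = (151 - q_V)/2.
Substituting one into the other gives q_V = 41 and q_C = 55.
Total output Q = 41 + 55 = 96.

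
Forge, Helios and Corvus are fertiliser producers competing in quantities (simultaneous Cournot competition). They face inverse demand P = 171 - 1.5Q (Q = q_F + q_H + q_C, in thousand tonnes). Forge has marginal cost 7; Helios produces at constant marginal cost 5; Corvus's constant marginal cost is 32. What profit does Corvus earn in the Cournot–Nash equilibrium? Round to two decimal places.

315.38

Forge's profit: π_F = (171 - 1.5Q)q_F - (7q_F). Setting ∂π_F/∂q_F = 0: 164 - 3q_F - (3/2)(q_H + q_C) = 0.
Helios's profit: π_H = (171 - 1.5Q)q_H - (5q_H). Setting ∂π_H/∂q_H = 0: 166 - 3q_H - (3/2)(q_F + q_C) = 0.
Corvus's first-order condition: 139 - 3q_C - (3/2)(q_F + q_H) = 0.
Adding the 3 conditions: 469 − 3Q − 3Q = 0, i.e. Q = 469/6.
Back-substituting: q_F = (164 − 469/4)/(3/2) = 187/6, q_H = (166 − 469/4)/(3/2) = 65/2, q_C = (139 − 469/4)/(3/2) = 29/2.
Price P = 171 - (3/2)·(469/6) = 215/4.
Corvus's profit: (215/4 - 32)·(29/2) = 315.3750.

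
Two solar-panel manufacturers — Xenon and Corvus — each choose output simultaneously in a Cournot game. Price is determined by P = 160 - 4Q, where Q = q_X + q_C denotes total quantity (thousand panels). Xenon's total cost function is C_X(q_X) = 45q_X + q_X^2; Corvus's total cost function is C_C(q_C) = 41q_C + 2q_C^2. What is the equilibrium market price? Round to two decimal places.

Xenon's profit: π_X = (160 - 4Q)q_X - (45q_X + q_X²). Setting ∂π_X/∂q_X = 0: 115 - 10q_X - 4(q_C) = 0.
Corvus's first-order condition: 119 - 12q_C - 4(q_X) = 0.
Best responses: q_X = (115 - 4q_C)/10, q_C = (119 - 4q_X)/12.
Solving the pair: q_X = 113/13, q_C = 365/52.
Total output Q = 817/52, so price P = 160 - 4·(817/52) = 1263/13.

97.15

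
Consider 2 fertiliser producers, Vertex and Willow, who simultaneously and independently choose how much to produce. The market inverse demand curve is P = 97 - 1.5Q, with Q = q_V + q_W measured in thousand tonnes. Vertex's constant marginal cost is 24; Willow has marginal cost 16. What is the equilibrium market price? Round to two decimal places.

Vertex's profit: π_V = (97 - 1.5Q)q_V - (24q_V). Setting ∂π_V/∂q_V = 0: 73 - 3q_V - (3/2)(q_W) = 0.
Willow's first-order condition: 81 - 3q_W - (3/2)(q_V) = 0.
Best responses: q_V = (73 - (3/2)q_W)/3, q_W = (81 - (3/2)q_V)/3.
Substituting one into the other gives q_V = 130/9 and q_W = 178/9.
Total output Q = 308/9, so price P = 97 - (3/2)·(308/9) = 137/3.

45.67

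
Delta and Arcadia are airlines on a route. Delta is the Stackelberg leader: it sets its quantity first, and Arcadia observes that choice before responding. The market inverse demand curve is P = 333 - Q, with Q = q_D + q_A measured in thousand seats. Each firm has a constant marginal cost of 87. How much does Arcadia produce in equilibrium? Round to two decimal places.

61.50

The follower Arcadia best-responds to any q_D: π_A = (333 - Q)q_A - 87q_A.
Setting the follower's marginal profit to zero, 246 - q_D - 2q_A = 0, i.e. q_A = (246 - q_D)/2.
The leader anticipates this reaction. Substituting into P = 333 - Q gives P = 210 - (1/2)q_D, so π_D = (210 - (1/2)q_D)q_D - 87q_D.
The leader's first-order condition 123 - q_D = 0 yields q_D = 123.
Then q_A = (246 - 123)/2 = 123/2.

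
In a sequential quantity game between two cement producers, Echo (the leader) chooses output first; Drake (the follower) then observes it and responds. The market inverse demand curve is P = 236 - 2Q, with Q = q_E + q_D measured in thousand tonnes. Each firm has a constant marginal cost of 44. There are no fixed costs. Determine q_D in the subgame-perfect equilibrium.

24

The follower Drake best-responds to any q_E: π_D = (236 - 2Q)q_D - 44q_D.
∂π_D/∂q_D = 192 - 2q_E - 4q_D = 0 gives the reaction function q_D = (192 - 2q_E)/4.
The leader anticipates this reaction. Substituting into P = 236 - 2Q gives P = 140 - q_E, so π_E = (140 - q_E)q_E - 44q_E.
The leader's first-order condition 96 - 2q_E = 0 yields q_E = 48.
Then q_D = (192 - 2·48)/4 = 24.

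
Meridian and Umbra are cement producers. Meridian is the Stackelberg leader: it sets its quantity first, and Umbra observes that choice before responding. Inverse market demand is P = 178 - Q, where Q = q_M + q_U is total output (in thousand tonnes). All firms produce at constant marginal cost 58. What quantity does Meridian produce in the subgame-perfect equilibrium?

Solve by backward induction. Given q_M, the follower Umbra maximises π_U = (178 - q_M - q_U)q_U - 58q_U.
Follower FOC: 120 - q_M - 2q_U = 0, so q_U(q_M) = (120 - q_M)/2.
The leader anticipates this reaction. Substituting into P = 178 - Q gives P = 118 - (1/2)q_M, so π_M = (118 - (1/2)q_M)q_M - 58q_M.
Maximising: ∂π_M/∂q_M = 60 - q_M = 0, giving q_M = 60.
Then q_U = (120 - 60)/2 = 30.

60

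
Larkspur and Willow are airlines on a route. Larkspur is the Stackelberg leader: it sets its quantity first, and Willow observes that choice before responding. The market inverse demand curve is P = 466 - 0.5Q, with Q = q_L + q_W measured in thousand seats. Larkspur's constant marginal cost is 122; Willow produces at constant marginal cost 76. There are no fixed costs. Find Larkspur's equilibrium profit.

22201

Solve by backward induction. Given q_L, the follower Willow maximises π_W = (466 - (1/2)q_L - (1/2)q_W)q_W - 76q_W.
∂π_W/∂q_W = 390 - (1/2)q_L - q_W = 0 gives the reaction function q_W = (390 - (1/2)q_L).
Larkspur substitutes q_W(q_L) into its own profit: π_L = q_L(466 - (1/2)q_L - (390 - (1/2)q_L)/2) - 122q_L = (271 - (1/4)q_L)q_L - 122q_L.
The leader's first-order condition 149 - (1/2)q_L = 0 yields q_L = 298.
Then q_W = (390 - (1/2)·298) = 241.
Price P = 466 - (1/2)·539 = 393/2.
Larkspur's profit: (393/2 - 122)·298 = 22201.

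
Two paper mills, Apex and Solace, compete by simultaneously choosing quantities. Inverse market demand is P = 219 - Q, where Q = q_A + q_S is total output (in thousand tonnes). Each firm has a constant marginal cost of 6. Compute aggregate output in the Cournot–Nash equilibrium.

A representative firm's profit is π_i = q_i(219 - Q) - 6q_i.
First-order condition (treating rivals' output as given): 213 - 2q_i - q_j = 0.
By symmetry each firm produces the same amount; substituting q_j = q_i yields q_i = 213/3 = 71.
Total output Q = 71 + 71 = 142.

142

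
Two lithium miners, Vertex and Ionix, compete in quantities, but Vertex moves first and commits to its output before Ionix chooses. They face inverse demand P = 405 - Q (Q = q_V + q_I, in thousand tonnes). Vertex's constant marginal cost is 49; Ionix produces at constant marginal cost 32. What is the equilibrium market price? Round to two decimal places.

133.75

Solve by backward induction. Given q_V, the follower Ionix maximises π_I = (405 - q_V - q_I)q_I - 32q_I.
Setting the follower's marginal profit to zero, 373 - q_V - 2q_I = 0, i.e. q_I = (373 - q_V)/2.
The leader anticipates this reaction. Substituting into P = 405 - Q gives P = 437/2 - (1/2)q_V, so π_V = (437/2 - (1/2)q_V)q_V - 49q_V.
Leader FOC: 339/2 - q_V = 0, so q_V = 339/2.
Then q_I = (373 - 339/2)/2 = 407/4.
Total output Q = 1085/4, so price P = 405 - 1085/4 = 535/4.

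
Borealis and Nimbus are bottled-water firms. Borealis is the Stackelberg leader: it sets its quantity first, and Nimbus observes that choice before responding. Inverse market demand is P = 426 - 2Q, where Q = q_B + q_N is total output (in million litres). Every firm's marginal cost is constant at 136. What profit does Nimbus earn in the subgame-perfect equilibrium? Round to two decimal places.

Solve by backward induction. Given q_B, the follower Nimbus maximises π_N = (426 - 2q_B - 2q_N)q_N - 136q_N.
Follower FOC: 290 - 2q_B - 4q_N = 0, so q_N(q_B) = (290 - 2q_B)/4.
The leader anticipates this reaction. Substituting into P = 426 - 2Q gives P = 281 - q_B, so π_B = (281 - q_B)q_B - 136q_B.
Leader FOC: 145 - 2q_B = 0, so q_B = 145/2.
Then q_N = (290 - 2·(145/2))/4 = 145/4.
Price P = 426 - 2·(435/4) = 417/2.
Nimbus's profit: (417/2 - 136)·(145/4) = 2628.1250.

2628.13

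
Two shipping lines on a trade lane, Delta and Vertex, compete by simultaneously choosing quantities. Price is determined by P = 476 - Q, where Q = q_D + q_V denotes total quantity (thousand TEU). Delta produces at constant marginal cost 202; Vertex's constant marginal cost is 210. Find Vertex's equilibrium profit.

7396

Delta's profit: π_D = (476 - Q)q_D - (202q_D). Setting ∂π_D/∂q_D = 0: 274 - 2q_D - (q_V) = 0.
Vertex's profit: π_V = (476 - Q)q_V - (210q_V). Setting ∂π_V/∂q_V = 0: 266 - 2q_V - (q_D) = 0.
So q_D = (274 - q_V)/2 and q_V = (266 - q_D)/2.
Solving the pair: q_D = 94, q_V = 86.
Price P = 476 - 180 = 296.
Vertex's profit: (296 - 210)·86 = 7396.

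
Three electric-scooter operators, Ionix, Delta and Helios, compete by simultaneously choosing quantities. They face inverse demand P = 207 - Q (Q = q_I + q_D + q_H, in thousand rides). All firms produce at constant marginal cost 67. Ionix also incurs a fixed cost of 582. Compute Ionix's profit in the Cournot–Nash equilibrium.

643

A representative firm's profit is π_i = q_i(207 - Q) - 67q_i.
First-order condition (treating rivals' output as given): 140 - 2q_i - Σ_{j≠i} q_j = 0.
By symmetry each firm produces the same amount; substituting Σ_{j≠i} q_j = 2q_i yields q_i = 140/4 = 35.
Price P = 207 - 105 = 102.
Ionix's profit: (102 - 67)·35 - 582 = 643.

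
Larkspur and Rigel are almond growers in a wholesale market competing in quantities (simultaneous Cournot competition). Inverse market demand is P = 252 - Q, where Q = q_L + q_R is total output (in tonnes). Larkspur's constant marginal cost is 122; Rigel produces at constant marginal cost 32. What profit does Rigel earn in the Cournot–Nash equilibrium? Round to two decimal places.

Larkspur's profit: π_L = (252 - Q)q_L - (122q_L). Setting ∂π_L/∂q_L = 0: 130 - 2q_L - (q_R) = 0.
Rigel's profit: π_R = (252 - Q)q_R - (32q_R). Setting ∂π_R/∂q_R = 0: 220 - 2q_R - (q_L) = 0.
Best responses: q_L = (130 - q_R)/2, q_R = (220 - q_L)/2.
Solving the pair: q_L = 40/3, q_R = 310/3.
Price P = 252 - 350/3 = 406/3.
Rigel's profit: (406/3 - 32)·(310/3) = 10677.7778.

10677.78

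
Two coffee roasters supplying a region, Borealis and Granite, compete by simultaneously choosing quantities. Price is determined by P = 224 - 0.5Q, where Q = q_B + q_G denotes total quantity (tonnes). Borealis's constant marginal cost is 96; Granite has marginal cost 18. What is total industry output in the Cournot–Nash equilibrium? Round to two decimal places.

Borealis's profit: π_B = (224 - 0.5Q)q_B - (96q_B). Setting ∂π_B/∂q_B = 0: 128 - q_B - (1/2)(q_G) = 0.
Granite's first-order condition: 206 - q_G - (1/2)(q_B) = 0.
Rearranging gives the reaction functions q_B = (128 - (1/2)q_G) and q_G = (206 - (1/2)q_B).
Solving the pair: q_B = 100/3, q_G = 568/3.
Total output Q = 100/3 + 568/3 = 668/3.

222.67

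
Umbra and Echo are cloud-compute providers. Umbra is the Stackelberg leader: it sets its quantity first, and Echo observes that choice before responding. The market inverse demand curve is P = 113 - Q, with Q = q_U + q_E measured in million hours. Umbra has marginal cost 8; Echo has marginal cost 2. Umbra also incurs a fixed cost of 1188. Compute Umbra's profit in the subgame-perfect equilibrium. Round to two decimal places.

The follower Echo best-responds to any q_U: π_E = (113 - Q)q_E - 2q_E.
∂π_E/∂q_E = 111 - q_U - 2q_E = 0 gives the reaction function q_E = (111 - q_U)/2.
The leader anticipates this reaction. Substituting into P = 113 - Q gives P = 115/2 - (1/2)q_U, so π_U = (115/2 - (1/2)q_U)q_U - 8q_U.
Leader FOC: 99/2 - q_U = 0, so q_U = 99/2.
Then q_E = (111 - 99/2)/2 = 123/4.
Price P = 113 - 321/4 = 131/4.
Umbra's profit: (131/4 - 8)·(99/2) - 1188 = 297/8.

37.13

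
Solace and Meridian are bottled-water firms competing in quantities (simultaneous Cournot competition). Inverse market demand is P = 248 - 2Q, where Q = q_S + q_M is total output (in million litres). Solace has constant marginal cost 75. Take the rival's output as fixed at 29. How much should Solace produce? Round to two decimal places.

With the rival's output fixed at 29, Solace's profit is π_S = (248 - 2·29 - 2q_S)q_S - (75q_S) = (190 - 2q_S)q_S - (75q_S).
∂π_S/∂q_S = 115 - 4q_S = 0, so q_S = 115/4.

28.75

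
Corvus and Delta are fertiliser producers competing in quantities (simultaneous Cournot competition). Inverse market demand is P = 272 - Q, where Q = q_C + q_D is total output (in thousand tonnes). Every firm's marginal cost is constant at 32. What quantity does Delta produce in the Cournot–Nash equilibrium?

80

A representative firm's profit is π_i = q_i(272 - Q) - 32q_i.
Setting ∂π_i/∂q_i = 0 with rivals' quantities fixed: 240 - 2q_i - q_j = 0.
With identical firms every q_j equals q_i, so q_j = q_i and 240 = 3q_i, giving q_i = 80.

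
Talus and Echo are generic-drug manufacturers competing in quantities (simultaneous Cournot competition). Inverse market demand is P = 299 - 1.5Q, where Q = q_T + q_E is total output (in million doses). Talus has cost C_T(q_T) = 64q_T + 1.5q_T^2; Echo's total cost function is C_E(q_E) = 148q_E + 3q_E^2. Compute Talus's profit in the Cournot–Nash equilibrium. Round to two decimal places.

Talus's profit: π_T = (299 - 1.5Q)q_T - (64q_T + (3/2)q_T²). Setting ∂π_T/∂q_T = 0: 235 - 6q_T - (3/2)(q_E) = 0.
Echo's first-order condition: 151 - 9q_E - (3/2)(q_T) = 0.
Rearranging gives the reaction functions q_T = (235 - (3/2)q_E)/6 and q_E = (151 - (3/2)q_T)/9.
Substituting one into the other gives q_T = 36.4928 and q_E = 246/23.
Price P = 299 - (3/2)·47.1884 = 228.2174.
Talus's profit: 228.2174·36.4928 - 64·36.4928 - (3/2)·36.4928² = 3995.1632.

3995.16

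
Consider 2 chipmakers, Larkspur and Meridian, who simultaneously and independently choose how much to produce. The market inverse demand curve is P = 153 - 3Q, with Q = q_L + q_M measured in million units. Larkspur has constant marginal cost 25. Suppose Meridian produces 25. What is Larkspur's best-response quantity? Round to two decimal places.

8.83

With the rival's output fixed at 25, Larkspur's profit is π_L = (153 - 3·25 - 3q_L)q_L - (25q_L) = (78 - 3q_L)q_L - (25q_L).
∂π_L/∂q_L = 53 - 6q_L = 0, so q_L = 53/6.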